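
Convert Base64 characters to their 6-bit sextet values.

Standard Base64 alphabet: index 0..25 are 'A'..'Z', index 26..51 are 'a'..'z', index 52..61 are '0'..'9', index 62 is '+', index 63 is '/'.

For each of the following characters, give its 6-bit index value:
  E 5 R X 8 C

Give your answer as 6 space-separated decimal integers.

Answer: 4 57 17 23 60 2

Derivation:
'E': A..Z range, ord('E') − ord('A') = 4
'5': 0..9 range, 52 + ord('5') − ord('0') = 57
'R': A..Z range, ord('R') − ord('A') = 17
'X': A..Z range, ord('X') − ord('A') = 23
'8': 0..9 range, 52 + ord('8') − ord('0') = 60
'C': A..Z range, ord('C') − ord('A') = 2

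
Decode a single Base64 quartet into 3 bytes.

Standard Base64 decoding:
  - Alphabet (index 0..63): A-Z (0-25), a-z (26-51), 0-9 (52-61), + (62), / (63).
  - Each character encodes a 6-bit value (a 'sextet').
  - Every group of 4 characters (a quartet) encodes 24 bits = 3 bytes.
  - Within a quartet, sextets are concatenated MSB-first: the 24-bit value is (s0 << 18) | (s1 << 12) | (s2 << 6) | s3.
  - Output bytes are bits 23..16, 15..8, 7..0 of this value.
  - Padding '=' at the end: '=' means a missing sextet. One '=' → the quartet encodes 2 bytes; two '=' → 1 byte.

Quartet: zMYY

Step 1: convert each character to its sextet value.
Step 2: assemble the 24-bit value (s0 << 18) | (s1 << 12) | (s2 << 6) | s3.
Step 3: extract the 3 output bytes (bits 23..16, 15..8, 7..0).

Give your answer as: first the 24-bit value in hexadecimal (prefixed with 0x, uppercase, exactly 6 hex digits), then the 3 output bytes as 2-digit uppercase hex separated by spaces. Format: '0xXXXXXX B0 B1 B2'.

Sextets: z=51, M=12, Y=24, Y=24
24-bit: (51<<18) | (12<<12) | (24<<6) | 24
      = 0xCC0000 | 0x00C000 | 0x000600 | 0x000018
      = 0xCCC618
Bytes: (v>>16)&0xFF=CC, (v>>8)&0xFF=C6, v&0xFF=18

Answer: 0xCCC618 CC C6 18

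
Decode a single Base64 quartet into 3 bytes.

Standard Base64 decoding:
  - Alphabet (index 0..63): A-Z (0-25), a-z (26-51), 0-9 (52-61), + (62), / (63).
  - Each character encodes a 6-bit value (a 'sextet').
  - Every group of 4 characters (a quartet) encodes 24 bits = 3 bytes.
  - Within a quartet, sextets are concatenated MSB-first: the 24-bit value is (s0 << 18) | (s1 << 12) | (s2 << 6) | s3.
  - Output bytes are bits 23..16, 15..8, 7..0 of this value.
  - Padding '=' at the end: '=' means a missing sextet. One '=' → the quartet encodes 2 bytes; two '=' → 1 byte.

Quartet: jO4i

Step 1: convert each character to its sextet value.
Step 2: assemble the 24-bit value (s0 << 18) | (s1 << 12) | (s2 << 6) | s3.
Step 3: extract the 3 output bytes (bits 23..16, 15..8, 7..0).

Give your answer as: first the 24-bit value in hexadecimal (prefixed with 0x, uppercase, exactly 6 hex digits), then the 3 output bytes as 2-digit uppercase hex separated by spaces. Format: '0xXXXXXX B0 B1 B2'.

Answer: 0x8CEE22 8C EE 22

Derivation:
Sextets: j=35, O=14, 4=56, i=34
24-bit: (35<<18) | (14<<12) | (56<<6) | 34
      = 0x8C0000 | 0x00E000 | 0x000E00 | 0x000022
      = 0x8CEE22
Bytes: (v>>16)&0xFF=8C, (v>>8)&0xFF=EE, v&0xFF=22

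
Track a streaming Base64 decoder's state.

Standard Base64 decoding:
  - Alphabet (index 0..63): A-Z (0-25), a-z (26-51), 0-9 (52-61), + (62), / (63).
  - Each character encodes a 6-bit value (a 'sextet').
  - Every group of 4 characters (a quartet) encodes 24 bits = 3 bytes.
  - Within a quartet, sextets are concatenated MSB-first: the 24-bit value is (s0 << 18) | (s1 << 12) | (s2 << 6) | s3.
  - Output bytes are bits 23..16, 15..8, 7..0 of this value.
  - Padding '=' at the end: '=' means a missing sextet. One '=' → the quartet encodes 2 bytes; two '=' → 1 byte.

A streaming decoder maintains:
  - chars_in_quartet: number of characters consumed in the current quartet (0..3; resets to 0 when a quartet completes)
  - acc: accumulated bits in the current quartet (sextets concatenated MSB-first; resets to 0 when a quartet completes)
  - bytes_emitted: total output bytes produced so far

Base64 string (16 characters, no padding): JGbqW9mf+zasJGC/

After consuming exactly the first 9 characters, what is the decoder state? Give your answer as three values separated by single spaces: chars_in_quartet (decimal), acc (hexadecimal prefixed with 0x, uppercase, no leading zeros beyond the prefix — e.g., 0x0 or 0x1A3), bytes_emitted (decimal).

Answer: 1 0x3E 6

Derivation:
After char 0 ('J'=9): chars_in_quartet=1 acc=0x9 bytes_emitted=0
After char 1 ('G'=6): chars_in_quartet=2 acc=0x246 bytes_emitted=0
After char 2 ('b'=27): chars_in_quartet=3 acc=0x919B bytes_emitted=0
After char 3 ('q'=42): chars_in_quartet=4 acc=0x2466EA -> emit 24 66 EA, reset; bytes_emitted=3
After char 4 ('W'=22): chars_in_quartet=1 acc=0x16 bytes_emitted=3
After char 5 ('9'=61): chars_in_quartet=2 acc=0x5BD bytes_emitted=3
After char 6 ('m'=38): chars_in_quartet=3 acc=0x16F66 bytes_emitted=3
After char 7 ('f'=31): chars_in_quartet=4 acc=0x5BD99F -> emit 5B D9 9F, reset; bytes_emitted=6
After char 8 ('+'=62): chars_in_quartet=1 acc=0x3E bytes_emitted=6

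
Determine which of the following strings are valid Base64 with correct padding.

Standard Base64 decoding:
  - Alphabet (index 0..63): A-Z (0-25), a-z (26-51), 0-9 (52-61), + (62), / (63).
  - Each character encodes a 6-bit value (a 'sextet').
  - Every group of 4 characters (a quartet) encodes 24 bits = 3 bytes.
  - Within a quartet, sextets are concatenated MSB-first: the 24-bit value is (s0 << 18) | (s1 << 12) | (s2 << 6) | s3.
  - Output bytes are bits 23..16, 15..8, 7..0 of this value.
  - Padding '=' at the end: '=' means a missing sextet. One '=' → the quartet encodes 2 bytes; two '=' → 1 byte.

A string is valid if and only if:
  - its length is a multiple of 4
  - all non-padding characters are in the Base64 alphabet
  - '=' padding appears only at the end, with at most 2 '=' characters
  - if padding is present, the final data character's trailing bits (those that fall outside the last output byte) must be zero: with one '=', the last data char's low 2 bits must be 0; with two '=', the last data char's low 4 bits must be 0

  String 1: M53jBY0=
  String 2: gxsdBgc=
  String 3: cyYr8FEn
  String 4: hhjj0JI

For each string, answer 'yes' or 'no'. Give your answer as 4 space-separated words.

String 1: 'M53jBY0=' → valid
String 2: 'gxsdBgc=' → valid
String 3: 'cyYr8FEn' → valid
String 4: 'hhjj0JI' → invalid (len=7 not mult of 4)

Answer: yes yes yes no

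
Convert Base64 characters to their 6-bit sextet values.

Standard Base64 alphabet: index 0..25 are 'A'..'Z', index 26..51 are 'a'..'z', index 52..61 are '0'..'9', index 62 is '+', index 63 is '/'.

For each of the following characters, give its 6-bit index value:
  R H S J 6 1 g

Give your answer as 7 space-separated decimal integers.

Answer: 17 7 18 9 58 53 32

Derivation:
'R': A..Z range, ord('R') − ord('A') = 17
'H': A..Z range, ord('H') − ord('A') = 7
'S': A..Z range, ord('S') − ord('A') = 18
'J': A..Z range, ord('J') − ord('A') = 9
'6': 0..9 range, 52 + ord('6') − ord('0') = 58
'1': 0..9 range, 52 + ord('1') − ord('0') = 53
'g': a..z range, 26 + ord('g') − ord('a') = 32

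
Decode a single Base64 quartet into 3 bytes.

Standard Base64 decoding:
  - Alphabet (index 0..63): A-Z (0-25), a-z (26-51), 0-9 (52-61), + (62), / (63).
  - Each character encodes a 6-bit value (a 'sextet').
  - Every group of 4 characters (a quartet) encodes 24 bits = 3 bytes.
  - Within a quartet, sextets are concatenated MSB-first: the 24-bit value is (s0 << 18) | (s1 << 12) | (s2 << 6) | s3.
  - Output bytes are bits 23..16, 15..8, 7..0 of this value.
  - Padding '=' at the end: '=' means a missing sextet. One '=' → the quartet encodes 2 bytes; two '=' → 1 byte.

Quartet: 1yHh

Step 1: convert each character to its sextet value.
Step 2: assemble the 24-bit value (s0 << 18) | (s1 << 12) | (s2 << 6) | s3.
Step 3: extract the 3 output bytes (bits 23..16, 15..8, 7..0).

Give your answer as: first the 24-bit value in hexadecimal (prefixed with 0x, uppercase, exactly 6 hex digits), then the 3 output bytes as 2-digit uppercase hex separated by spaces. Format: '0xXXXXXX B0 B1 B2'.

Answer: 0xD721E1 D7 21 E1

Derivation:
Sextets: 1=53, y=50, H=7, h=33
24-bit: (53<<18) | (50<<12) | (7<<6) | 33
      = 0xD40000 | 0x032000 | 0x0001C0 | 0x000021
      = 0xD721E1
Bytes: (v>>16)&0xFF=D7, (v>>8)&0xFF=21, v&0xFF=E1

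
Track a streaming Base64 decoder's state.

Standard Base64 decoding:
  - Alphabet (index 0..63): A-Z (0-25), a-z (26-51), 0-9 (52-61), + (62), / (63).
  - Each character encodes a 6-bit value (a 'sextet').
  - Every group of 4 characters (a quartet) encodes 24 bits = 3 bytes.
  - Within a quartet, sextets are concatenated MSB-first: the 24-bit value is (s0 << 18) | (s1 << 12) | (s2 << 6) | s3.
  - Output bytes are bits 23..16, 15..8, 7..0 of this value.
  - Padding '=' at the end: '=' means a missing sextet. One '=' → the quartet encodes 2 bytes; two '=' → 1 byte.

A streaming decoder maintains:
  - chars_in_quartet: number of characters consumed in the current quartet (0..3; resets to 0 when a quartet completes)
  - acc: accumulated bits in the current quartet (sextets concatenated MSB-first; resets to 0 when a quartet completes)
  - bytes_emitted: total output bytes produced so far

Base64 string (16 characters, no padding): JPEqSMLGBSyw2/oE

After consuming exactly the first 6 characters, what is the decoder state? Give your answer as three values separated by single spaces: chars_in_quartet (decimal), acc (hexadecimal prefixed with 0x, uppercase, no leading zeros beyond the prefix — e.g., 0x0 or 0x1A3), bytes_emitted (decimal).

Answer: 2 0x48C 3

Derivation:
After char 0 ('J'=9): chars_in_quartet=1 acc=0x9 bytes_emitted=0
After char 1 ('P'=15): chars_in_quartet=2 acc=0x24F bytes_emitted=0
After char 2 ('E'=4): chars_in_quartet=3 acc=0x93C4 bytes_emitted=0
After char 3 ('q'=42): chars_in_quartet=4 acc=0x24F12A -> emit 24 F1 2A, reset; bytes_emitted=3
After char 4 ('S'=18): chars_in_quartet=1 acc=0x12 bytes_emitted=3
After char 5 ('M'=12): chars_in_quartet=2 acc=0x48C bytes_emitted=3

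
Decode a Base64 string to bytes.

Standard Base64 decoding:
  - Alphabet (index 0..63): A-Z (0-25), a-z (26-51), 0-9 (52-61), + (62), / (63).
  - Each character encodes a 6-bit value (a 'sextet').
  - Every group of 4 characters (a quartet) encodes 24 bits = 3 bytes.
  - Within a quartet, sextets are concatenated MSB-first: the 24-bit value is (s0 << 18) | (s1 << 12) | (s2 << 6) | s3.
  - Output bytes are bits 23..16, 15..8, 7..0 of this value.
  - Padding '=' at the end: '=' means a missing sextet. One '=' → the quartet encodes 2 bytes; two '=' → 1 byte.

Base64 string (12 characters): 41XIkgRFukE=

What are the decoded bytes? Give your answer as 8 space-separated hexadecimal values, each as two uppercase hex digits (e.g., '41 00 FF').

Answer: E3 55 C8 92 04 45 BA 41

Derivation:
After char 0 ('4'=56): chars_in_quartet=1 acc=0x38 bytes_emitted=0
After char 1 ('1'=53): chars_in_quartet=2 acc=0xE35 bytes_emitted=0
After char 2 ('X'=23): chars_in_quartet=3 acc=0x38D57 bytes_emitted=0
After char 3 ('I'=8): chars_in_quartet=4 acc=0xE355C8 -> emit E3 55 C8, reset; bytes_emitted=3
After char 4 ('k'=36): chars_in_quartet=1 acc=0x24 bytes_emitted=3
After char 5 ('g'=32): chars_in_quartet=2 acc=0x920 bytes_emitted=3
After char 6 ('R'=17): chars_in_quartet=3 acc=0x24811 bytes_emitted=3
After char 7 ('F'=5): chars_in_quartet=4 acc=0x920445 -> emit 92 04 45, reset; bytes_emitted=6
After char 8 ('u'=46): chars_in_quartet=1 acc=0x2E bytes_emitted=6
After char 9 ('k'=36): chars_in_quartet=2 acc=0xBA4 bytes_emitted=6
After char 10 ('E'=4): chars_in_quartet=3 acc=0x2E904 bytes_emitted=6
Padding '=': partial quartet acc=0x2E904 -> emit BA 41; bytes_emitted=8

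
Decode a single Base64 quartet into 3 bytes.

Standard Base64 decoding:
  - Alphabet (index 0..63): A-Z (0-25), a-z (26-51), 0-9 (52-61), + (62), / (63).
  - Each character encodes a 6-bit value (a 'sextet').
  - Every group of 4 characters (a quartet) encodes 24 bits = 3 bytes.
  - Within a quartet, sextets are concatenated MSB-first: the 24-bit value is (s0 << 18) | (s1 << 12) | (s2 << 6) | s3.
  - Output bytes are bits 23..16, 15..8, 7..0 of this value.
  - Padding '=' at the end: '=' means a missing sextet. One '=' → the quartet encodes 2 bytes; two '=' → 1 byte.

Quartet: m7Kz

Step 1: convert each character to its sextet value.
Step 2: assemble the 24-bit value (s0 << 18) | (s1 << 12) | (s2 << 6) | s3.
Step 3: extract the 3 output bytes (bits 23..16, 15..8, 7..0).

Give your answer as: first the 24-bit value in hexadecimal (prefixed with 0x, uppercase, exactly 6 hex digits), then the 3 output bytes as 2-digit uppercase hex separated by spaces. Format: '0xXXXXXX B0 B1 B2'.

Sextets: m=38, 7=59, K=10, z=51
24-bit: (38<<18) | (59<<12) | (10<<6) | 51
      = 0x980000 | 0x03B000 | 0x000280 | 0x000033
      = 0x9BB2B3
Bytes: (v>>16)&0xFF=9B, (v>>8)&0xFF=B2, v&0xFF=B3

Answer: 0x9BB2B3 9B B2 B3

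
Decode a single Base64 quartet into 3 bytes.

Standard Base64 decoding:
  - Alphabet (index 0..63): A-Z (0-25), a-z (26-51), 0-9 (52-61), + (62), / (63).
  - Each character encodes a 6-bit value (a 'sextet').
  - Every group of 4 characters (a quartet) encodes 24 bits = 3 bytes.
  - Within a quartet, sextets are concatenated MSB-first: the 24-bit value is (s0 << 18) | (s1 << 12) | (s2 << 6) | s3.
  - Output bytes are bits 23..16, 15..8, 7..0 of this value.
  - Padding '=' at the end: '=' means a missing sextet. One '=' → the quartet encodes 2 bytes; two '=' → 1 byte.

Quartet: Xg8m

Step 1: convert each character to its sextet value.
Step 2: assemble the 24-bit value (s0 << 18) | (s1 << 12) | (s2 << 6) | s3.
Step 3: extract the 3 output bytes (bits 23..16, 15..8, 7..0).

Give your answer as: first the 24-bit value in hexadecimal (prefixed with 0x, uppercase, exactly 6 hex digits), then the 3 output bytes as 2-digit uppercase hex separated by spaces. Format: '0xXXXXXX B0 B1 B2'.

Sextets: X=23, g=32, 8=60, m=38
24-bit: (23<<18) | (32<<12) | (60<<6) | 38
      = 0x5C0000 | 0x020000 | 0x000F00 | 0x000026
      = 0x5E0F26
Bytes: (v>>16)&0xFF=5E, (v>>8)&0xFF=0F, v&0xFF=26

Answer: 0x5E0F26 5E 0F 26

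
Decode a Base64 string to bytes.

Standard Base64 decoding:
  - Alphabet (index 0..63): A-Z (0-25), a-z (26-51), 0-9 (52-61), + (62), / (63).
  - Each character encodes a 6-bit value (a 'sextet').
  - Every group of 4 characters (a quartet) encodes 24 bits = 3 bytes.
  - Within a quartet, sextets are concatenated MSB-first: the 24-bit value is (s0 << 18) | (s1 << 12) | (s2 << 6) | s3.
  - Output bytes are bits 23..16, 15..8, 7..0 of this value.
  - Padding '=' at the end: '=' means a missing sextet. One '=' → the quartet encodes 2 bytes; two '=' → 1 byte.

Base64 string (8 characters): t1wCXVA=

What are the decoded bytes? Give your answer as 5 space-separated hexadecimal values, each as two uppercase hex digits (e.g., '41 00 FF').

After char 0 ('t'=45): chars_in_quartet=1 acc=0x2D bytes_emitted=0
After char 1 ('1'=53): chars_in_quartet=2 acc=0xB75 bytes_emitted=0
After char 2 ('w'=48): chars_in_quartet=3 acc=0x2DD70 bytes_emitted=0
After char 3 ('C'=2): chars_in_quartet=4 acc=0xB75C02 -> emit B7 5C 02, reset; bytes_emitted=3
After char 4 ('X'=23): chars_in_quartet=1 acc=0x17 bytes_emitted=3
After char 5 ('V'=21): chars_in_quartet=2 acc=0x5D5 bytes_emitted=3
After char 6 ('A'=0): chars_in_quartet=3 acc=0x17540 bytes_emitted=3
Padding '=': partial quartet acc=0x17540 -> emit 5D 50; bytes_emitted=5

Answer: B7 5C 02 5D 50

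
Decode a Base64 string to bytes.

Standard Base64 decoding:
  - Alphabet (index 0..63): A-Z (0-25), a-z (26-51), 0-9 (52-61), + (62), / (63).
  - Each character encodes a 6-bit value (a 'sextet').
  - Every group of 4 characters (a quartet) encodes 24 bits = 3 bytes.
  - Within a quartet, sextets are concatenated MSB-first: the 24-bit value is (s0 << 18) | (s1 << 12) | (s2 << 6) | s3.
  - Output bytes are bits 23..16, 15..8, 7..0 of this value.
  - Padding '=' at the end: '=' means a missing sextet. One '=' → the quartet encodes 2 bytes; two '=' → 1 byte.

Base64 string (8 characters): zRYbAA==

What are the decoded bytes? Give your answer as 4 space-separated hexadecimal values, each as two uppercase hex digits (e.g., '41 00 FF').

After char 0 ('z'=51): chars_in_quartet=1 acc=0x33 bytes_emitted=0
After char 1 ('R'=17): chars_in_quartet=2 acc=0xCD1 bytes_emitted=0
After char 2 ('Y'=24): chars_in_quartet=3 acc=0x33458 bytes_emitted=0
After char 3 ('b'=27): chars_in_quartet=4 acc=0xCD161B -> emit CD 16 1B, reset; bytes_emitted=3
After char 4 ('A'=0): chars_in_quartet=1 acc=0x0 bytes_emitted=3
After char 5 ('A'=0): chars_in_quartet=2 acc=0x0 bytes_emitted=3
Padding '==': partial quartet acc=0x0 -> emit 00; bytes_emitted=4

Answer: CD 16 1B 00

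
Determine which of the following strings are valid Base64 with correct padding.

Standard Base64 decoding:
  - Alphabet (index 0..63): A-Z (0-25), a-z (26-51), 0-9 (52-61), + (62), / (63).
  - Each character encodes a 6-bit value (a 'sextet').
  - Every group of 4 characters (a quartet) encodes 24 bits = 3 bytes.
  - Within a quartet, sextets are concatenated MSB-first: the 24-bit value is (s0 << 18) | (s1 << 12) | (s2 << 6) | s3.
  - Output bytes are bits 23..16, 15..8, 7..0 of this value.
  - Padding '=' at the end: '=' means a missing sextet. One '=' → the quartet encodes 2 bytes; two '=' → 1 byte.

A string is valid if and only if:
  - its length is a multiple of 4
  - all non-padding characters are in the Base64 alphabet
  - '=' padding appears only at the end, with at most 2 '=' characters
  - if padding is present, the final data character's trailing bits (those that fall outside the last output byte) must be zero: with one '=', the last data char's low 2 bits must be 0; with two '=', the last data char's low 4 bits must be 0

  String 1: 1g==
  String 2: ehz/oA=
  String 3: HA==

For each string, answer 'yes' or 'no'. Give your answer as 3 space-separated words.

String 1: '1g==' → valid
String 2: 'ehz/oA=' → invalid (len=7 not mult of 4)
String 3: 'HA==' → valid

Answer: yes no yes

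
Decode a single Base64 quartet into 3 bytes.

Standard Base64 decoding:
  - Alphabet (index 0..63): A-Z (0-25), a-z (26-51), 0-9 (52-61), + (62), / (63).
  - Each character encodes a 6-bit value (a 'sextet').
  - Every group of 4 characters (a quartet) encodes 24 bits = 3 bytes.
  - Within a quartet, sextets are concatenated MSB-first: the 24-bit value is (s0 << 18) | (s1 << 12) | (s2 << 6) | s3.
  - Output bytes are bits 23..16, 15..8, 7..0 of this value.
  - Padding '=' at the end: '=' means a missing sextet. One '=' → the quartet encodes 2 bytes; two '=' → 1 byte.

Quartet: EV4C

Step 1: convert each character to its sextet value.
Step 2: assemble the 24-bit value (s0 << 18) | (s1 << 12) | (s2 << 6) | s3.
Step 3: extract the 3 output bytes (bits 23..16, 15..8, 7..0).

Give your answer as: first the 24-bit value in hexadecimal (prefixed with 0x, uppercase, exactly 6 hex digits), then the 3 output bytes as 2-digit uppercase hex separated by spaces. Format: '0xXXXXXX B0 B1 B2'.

Sextets: E=4, V=21, 4=56, C=2
24-bit: (4<<18) | (21<<12) | (56<<6) | 2
      = 0x100000 | 0x015000 | 0x000E00 | 0x000002
      = 0x115E02
Bytes: (v>>16)&0xFF=11, (v>>8)&0xFF=5E, v&0xFF=02

Answer: 0x115E02 11 5E 02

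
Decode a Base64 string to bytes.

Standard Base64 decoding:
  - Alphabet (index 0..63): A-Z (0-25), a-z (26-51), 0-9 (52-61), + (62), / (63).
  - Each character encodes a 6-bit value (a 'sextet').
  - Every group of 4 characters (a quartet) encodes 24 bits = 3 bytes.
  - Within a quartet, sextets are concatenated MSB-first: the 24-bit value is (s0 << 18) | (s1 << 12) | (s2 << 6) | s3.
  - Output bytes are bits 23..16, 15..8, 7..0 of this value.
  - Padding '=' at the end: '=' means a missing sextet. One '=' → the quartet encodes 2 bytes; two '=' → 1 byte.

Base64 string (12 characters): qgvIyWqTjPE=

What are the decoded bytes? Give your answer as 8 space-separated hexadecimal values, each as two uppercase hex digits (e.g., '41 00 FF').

After char 0 ('q'=42): chars_in_quartet=1 acc=0x2A bytes_emitted=0
After char 1 ('g'=32): chars_in_quartet=2 acc=0xAA0 bytes_emitted=0
After char 2 ('v'=47): chars_in_quartet=3 acc=0x2A82F bytes_emitted=0
After char 3 ('I'=8): chars_in_quartet=4 acc=0xAA0BC8 -> emit AA 0B C8, reset; bytes_emitted=3
After char 4 ('y'=50): chars_in_quartet=1 acc=0x32 bytes_emitted=3
After char 5 ('W'=22): chars_in_quartet=2 acc=0xC96 bytes_emitted=3
After char 6 ('q'=42): chars_in_quartet=3 acc=0x325AA bytes_emitted=3
After char 7 ('T'=19): chars_in_quartet=4 acc=0xC96A93 -> emit C9 6A 93, reset; bytes_emitted=6
After char 8 ('j'=35): chars_in_quartet=1 acc=0x23 bytes_emitted=6
After char 9 ('P'=15): chars_in_quartet=2 acc=0x8CF bytes_emitted=6
After char 10 ('E'=4): chars_in_quartet=3 acc=0x233C4 bytes_emitted=6
Padding '=': partial quartet acc=0x233C4 -> emit 8C F1; bytes_emitted=8

Answer: AA 0B C8 C9 6A 93 8C F1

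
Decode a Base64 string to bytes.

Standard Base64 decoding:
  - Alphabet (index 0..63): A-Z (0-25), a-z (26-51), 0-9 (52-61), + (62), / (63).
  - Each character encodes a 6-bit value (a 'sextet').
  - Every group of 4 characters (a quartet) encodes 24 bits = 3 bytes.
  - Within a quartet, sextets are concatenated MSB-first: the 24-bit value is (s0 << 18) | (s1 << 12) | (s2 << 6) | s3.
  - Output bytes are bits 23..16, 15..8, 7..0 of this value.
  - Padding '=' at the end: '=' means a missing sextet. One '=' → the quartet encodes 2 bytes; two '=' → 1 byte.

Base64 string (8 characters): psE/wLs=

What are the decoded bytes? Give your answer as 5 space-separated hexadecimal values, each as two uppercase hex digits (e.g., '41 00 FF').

After char 0 ('p'=41): chars_in_quartet=1 acc=0x29 bytes_emitted=0
After char 1 ('s'=44): chars_in_quartet=2 acc=0xA6C bytes_emitted=0
After char 2 ('E'=4): chars_in_quartet=3 acc=0x29B04 bytes_emitted=0
After char 3 ('/'=63): chars_in_quartet=4 acc=0xA6C13F -> emit A6 C1 3F, reset; bytes_emitted=3
After char 4 ('w'=48): chars_in_quartet=1 acc=0x30 bytes_emitted=3
After char 5 ('L'=11): chars_in_quartet=2 acc=0xC0B bytes_emitted=3
After char 6 ('s'=44): chars_in_quartet=3 acc=0x302EC bytes_emitted=3
Padding '=': partial quartet acc=0x302EC -> emit C0 BB; bytes_emitted=5

Answer: A6 C1 3F C0 BB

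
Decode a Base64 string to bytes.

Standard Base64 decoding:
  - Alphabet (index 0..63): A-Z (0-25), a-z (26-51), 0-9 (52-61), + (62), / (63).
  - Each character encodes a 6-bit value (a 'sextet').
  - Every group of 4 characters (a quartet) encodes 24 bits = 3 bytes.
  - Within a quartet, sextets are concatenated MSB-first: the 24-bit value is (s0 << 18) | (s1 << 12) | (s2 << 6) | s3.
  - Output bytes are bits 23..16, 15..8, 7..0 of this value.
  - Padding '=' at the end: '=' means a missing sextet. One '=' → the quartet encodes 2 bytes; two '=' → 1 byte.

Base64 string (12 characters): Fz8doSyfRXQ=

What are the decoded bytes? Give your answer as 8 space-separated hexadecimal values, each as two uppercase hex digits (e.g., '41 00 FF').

After char 0 ('F'=5): chars_in_quartet=1 acc=0x5 bytes_emitted=0
After char 1 ('z'=51): chars_in_quartet=2 acc=0x173 bytes_emitted=0
After char 2 ('8'=60): chars_in_quartet=3 acc=0x5CFC bytes_emitted=0
After char 3 ('d'=29): chars_in_quartet=4 acc=0x173F1D -> emit 17 3F 1D, reset; bytes_emitted=3
After char 4 ('o'=40): chars_in_quartet=1 acc=0x28 bytes_emitted=3
After char 5 ('S'=18): chars_in_quartet=2 acc=0xA12 bytes_emitted=3
After char 6 ('y'=50): chars_in_quartet=3 acc=0x284B2 bytes_emitted=3
After char 7 ('f'=31): chars_in_quartet=4 acc=0xA12C9F -> emit A1 2C 9F, reset; bytes_emitted=6
After char 8 ('R'=17): chars_in_quartet=1 acc=0x11 bytes_emitted=6
After char 9 ('X'=23): chars_in_quartet=2 acc=0x457 bytes_emitted=6
After char 10 ('Q'=16): chars_in_quartet=3 acc=0x115D0 bytes_emitted=6
Padding '=': partial quartet acc=0x115D0 -> emit 45 74; bytes_emitted=8

Answer: 17 3F 1D A1 2C 9F 45 74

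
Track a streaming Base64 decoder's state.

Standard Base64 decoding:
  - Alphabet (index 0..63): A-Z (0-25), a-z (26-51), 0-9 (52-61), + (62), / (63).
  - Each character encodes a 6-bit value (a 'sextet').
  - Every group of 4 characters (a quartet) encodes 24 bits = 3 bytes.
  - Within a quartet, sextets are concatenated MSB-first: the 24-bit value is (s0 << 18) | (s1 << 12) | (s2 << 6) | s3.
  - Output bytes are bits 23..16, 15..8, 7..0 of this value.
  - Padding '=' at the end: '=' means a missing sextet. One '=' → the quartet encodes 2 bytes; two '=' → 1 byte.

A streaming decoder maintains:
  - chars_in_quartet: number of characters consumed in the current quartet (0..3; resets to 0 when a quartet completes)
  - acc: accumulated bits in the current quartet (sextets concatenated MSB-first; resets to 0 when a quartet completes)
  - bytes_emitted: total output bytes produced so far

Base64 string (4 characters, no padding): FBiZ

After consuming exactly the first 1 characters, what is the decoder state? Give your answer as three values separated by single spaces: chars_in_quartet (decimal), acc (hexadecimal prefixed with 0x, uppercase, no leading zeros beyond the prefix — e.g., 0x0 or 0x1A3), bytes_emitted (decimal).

Answer: 1 0x5 0

Derivation:
After char 0 ('F'=5): chars_in_quartet=1 acc=0x5 bytes_emitted=0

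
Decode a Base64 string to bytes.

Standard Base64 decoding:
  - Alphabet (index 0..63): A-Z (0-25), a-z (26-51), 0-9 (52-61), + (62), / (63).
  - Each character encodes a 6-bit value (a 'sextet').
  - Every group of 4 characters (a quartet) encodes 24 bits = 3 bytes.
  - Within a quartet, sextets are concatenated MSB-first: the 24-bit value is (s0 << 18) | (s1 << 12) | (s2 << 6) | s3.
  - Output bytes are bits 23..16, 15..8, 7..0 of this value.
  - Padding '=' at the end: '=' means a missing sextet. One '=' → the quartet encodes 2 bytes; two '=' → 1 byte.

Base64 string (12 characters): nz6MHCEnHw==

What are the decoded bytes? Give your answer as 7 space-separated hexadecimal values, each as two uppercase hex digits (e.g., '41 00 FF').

After char 0 ('n'=39): chars_in_quartet=1 acc=0x27 bytes_emitted=0
After char 1 ('z'=51): chars_in_quartet=2 acc=0x9F3 bytes_emitted=0
After char 2 ('6'=58): chars_in_quartet=3 acc=0x27CFA bytes_emitted=0
After char 3 ('M'=12): chars_in_quartet=4 acc=0x9F3E8C -> emit 9F 3E 8C, reset; bytes_emitted=3
After char 4 ('H'=7): chars_in_quartet=1 acc=0x7 bytes_emitted=3
After char 5 ('C'=2): chars_in_quartet=2 acc=0x1C2 bytes_emitted=3
After char 6 ('E'=4): chars_in_quartet=3 acc=0x7084 bytes_emitted=3
After char 7 ('n'=39): chars_in_quartet=4 acc=0x1C2127 -> emit 1C 21 27, reset; bytes_emitted=6
After char 8 ('H'=7): chars_in_quartet=1 acc=0x7 bytes_emitted=6
After char 9 ('w'=48): chars_in_quartet=2 acc=0x1F0 bytes_emitted=6
Padding '==': partial quartet acc=0x1F0 -> emit 1F; bytes_emitted=7

Answer: 9F 3E 8C 1C 21 27 1F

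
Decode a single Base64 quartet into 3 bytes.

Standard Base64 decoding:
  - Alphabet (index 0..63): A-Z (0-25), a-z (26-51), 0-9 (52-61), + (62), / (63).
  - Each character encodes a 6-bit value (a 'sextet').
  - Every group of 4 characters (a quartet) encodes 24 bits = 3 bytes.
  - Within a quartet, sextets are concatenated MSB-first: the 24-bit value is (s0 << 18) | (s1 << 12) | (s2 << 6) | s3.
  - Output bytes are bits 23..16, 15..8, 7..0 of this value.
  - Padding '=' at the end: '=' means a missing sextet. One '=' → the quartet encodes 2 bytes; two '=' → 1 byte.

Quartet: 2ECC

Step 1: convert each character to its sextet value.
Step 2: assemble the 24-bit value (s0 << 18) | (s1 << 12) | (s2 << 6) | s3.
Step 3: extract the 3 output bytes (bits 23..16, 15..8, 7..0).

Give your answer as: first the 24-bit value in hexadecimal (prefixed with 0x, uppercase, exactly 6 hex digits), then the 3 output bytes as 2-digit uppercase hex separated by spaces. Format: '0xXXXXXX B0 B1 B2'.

Sextets: 2=54, E=4, C=2, C=2
24-bit: (54<<18) | (4<<12) | (2<<6) | 2
      = 0xD80000 | 0x004000 | 0x000080 | 0x000002
      = 0xD84082
Bytes: (v>>16)&0xFF=D8, (v>>8)&0xFF=40, v&0xFF=82

Answer: 0xD84082 D8 40 82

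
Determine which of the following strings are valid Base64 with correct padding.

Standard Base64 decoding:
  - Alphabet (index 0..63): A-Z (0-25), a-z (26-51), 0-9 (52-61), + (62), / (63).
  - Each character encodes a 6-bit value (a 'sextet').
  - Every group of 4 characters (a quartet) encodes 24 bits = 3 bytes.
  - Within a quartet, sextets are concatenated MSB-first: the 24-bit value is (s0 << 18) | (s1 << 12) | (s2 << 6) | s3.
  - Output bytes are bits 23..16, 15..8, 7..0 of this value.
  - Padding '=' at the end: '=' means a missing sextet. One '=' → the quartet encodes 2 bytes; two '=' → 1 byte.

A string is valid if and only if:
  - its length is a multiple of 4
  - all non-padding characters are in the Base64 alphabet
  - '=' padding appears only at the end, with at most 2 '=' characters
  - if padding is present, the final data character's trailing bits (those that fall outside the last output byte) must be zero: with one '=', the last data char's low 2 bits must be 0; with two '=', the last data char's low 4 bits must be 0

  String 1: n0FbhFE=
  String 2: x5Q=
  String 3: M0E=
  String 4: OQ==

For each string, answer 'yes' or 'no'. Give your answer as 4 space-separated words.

String 1: 'n0FbhFE=' → valid
String 2: 'x5Q=' → valid
String 3: 'M0E=' → valid
String 4: 'OQ==' → valid

Answer: yes yes yes yes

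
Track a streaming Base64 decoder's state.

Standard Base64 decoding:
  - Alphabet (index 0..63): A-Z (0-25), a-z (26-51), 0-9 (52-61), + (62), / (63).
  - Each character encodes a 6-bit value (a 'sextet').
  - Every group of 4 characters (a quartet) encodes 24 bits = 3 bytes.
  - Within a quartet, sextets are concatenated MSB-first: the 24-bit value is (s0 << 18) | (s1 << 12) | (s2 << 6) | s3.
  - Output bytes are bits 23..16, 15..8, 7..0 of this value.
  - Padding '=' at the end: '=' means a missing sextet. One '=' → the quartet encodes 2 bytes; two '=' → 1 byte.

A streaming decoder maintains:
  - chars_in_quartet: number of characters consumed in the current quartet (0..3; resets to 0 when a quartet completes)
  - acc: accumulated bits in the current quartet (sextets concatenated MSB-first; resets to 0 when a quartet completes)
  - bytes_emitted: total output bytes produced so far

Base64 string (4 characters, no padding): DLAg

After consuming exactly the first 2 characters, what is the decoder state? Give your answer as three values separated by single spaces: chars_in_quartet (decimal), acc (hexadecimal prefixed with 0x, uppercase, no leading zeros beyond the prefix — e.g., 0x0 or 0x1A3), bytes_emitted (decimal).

After char 0 ('D'=3): chars_in_quartet=1 acc=0x3 bytes_emitted=0
After char 1 ('L'=11): chars_in_quartet=2 acc=0xCB bytes_emitted=0

Answer: 2 0xCB 0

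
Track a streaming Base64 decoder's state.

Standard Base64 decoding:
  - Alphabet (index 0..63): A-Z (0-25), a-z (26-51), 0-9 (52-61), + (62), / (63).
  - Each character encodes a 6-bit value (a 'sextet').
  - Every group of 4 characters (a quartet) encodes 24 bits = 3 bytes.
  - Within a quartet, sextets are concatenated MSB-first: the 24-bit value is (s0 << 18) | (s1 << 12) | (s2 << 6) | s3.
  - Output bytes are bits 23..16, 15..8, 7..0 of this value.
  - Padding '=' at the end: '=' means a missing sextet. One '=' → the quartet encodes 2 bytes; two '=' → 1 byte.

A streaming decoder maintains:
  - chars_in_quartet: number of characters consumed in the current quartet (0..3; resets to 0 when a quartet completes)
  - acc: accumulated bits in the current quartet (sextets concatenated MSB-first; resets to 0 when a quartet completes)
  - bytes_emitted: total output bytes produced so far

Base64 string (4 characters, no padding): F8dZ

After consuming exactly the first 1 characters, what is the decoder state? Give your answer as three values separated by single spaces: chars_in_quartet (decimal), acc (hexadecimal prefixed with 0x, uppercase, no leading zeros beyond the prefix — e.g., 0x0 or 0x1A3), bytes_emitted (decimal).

Answer: 1 0x5 0

Derivation:
After char 0 ('F'=5): chars_in_quartet=1 acc=0x5 bytes_emitted=0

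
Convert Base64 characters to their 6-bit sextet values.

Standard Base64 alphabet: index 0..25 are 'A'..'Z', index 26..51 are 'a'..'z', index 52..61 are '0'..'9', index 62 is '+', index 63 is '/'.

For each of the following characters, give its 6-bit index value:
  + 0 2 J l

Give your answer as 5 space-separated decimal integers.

'+': index 62
'0': 0..9 range, 52 + ord('0') − ord('0') = 52
'2': 0..9 range, 52 + ord('2') − ord('0') = 54
'J': A..Z range, ord('J') − ord('A') = 9
'l': a..z range, 26 + ord('l') − ord('a') = 37

Answer: 62 52 54 9 37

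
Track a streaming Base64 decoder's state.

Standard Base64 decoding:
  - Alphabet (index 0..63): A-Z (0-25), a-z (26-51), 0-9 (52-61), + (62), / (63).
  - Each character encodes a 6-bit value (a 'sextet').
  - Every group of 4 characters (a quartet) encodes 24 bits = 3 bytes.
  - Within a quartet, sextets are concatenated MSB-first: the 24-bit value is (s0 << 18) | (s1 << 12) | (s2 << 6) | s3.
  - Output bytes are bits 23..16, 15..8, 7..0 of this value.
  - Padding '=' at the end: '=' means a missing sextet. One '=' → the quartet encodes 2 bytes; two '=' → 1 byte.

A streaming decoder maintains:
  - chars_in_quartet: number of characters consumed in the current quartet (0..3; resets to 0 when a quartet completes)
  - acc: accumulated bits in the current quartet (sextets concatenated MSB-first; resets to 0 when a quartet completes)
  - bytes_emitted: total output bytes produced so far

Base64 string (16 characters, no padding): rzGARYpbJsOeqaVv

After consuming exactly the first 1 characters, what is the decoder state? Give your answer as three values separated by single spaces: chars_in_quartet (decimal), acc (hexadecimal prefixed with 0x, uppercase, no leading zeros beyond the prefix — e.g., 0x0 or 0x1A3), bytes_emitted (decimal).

After char 0 ('r'=43): chars_in_quartet=1 acc=0x2B bytes_emitted=0

Answer: 1 0x2B 0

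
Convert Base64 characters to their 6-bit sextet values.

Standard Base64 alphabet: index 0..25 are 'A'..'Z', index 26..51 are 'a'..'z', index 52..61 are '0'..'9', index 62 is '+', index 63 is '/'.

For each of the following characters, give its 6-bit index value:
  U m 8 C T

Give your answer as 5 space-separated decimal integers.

'U': A..Z range, ord('U') − ord('A') = 20
'm': a..z range, 26 + ord('m') − ord('a') = 38
'8': 0..9 range, 52 + ord('8') − ord('0') = 60
'C': A..Z range, ord('C') − ord('A') = 2
'T': A..Z range, ord('T') − ord('A') = 19

Answer: 20 38 60 2 19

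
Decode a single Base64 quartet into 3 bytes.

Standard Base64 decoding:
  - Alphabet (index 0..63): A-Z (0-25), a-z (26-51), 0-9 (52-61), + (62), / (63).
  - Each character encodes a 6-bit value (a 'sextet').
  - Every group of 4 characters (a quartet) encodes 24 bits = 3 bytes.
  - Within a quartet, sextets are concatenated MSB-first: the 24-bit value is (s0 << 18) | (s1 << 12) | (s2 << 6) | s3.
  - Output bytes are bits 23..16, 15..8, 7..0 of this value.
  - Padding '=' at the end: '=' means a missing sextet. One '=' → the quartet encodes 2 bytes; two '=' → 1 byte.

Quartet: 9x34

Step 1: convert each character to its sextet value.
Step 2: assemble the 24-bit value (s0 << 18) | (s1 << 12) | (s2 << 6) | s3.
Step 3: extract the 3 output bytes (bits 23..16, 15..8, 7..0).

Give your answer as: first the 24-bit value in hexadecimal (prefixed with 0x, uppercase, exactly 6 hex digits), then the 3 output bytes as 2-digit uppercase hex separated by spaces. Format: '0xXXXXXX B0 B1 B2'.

Sextets: 9=61, x=49, 3=55, 4=56
24-bit: (61<<18) | (49<<12) | (55<<6) | 56
      = 0xF40000 | 0x031000 | 0x000DC0 | 0x000038
      = 0xF71DF8
Bytes: (v>>16)&0xFF=F7, (v>>8)&0xFF=1D, v&0xFF=F8

Answer: 0xF71DF8 F7 1D F8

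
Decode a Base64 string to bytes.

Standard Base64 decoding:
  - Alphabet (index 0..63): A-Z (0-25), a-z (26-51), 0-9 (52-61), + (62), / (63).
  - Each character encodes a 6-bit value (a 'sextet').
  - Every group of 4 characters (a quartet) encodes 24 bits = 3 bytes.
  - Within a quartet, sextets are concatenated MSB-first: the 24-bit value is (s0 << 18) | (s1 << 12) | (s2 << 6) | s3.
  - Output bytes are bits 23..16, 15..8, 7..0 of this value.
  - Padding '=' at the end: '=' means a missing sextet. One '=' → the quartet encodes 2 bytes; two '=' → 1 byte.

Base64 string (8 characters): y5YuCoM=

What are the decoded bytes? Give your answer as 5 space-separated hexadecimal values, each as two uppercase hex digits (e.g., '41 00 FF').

Answer: CB 96 2E 0A 83

Derivation:
After char 0 ('y'=50): chars_in_quartet=1 acc=0x32 bytes_emitted=0
After char 1 ('5'=57): chars_in_quartet=2 acc=0xCB9 bytes_emitted=0
After char 2 ('Y'=24): chars_in_quartet=3 acc=0x32E58 bytes_emitted=0
After char 3 ('u'=46): chars_in_quartet=4 acc=0xCB962E -> emit CB 96 2E, reset; bytes_emitted=3
After char 4 ('C'=2): chars_in_quartet=1 acc=0x2 bytes_emitted=3
After char 5 ('o'=40): chars_in_quartet=2 acc=0xA8 bytes_emitted=3
After char 6 ('M'=12): chars_in_quartet=3 acc=0x2A0C bytes_emitted=3
Padding '=': partial quartet acc=0x2A0C -> emit 0A 83; bytes_emitted=5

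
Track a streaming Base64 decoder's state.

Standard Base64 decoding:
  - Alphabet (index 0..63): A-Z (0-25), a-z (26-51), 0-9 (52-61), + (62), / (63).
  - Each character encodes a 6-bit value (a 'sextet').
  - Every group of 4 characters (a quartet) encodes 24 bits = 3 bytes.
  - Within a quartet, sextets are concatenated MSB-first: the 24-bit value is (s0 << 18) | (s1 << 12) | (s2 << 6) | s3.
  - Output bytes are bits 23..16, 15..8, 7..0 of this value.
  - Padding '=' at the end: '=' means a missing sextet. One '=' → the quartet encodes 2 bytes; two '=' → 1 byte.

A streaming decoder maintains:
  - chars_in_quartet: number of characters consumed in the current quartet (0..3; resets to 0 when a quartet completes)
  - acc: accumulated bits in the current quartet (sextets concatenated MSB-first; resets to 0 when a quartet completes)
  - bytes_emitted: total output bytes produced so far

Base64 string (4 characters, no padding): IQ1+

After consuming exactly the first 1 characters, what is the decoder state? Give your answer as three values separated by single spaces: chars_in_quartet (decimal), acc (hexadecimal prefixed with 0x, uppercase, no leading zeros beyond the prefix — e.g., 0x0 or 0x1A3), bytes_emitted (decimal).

Answer: 1 0x8 0

Derivation:
After char 0 ('I'=8): chars_in_quartet=1 acc=0x8 bytes_emitted=0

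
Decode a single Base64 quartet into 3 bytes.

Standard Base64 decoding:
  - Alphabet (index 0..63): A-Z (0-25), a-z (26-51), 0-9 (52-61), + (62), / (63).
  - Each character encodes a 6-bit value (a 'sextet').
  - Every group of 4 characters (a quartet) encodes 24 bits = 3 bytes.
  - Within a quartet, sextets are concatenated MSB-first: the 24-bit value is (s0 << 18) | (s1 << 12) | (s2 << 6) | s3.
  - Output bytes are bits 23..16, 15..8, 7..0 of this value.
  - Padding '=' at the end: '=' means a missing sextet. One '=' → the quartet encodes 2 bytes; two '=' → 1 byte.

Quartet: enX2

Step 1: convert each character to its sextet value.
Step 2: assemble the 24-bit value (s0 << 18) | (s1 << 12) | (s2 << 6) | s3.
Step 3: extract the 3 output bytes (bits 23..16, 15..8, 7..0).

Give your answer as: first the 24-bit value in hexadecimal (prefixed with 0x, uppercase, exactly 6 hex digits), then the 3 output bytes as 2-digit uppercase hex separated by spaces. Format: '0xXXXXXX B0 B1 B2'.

Answer: 0x7A75F6 7A 75 F6

Derivation:
Sextets: e=30, n=39, X=23, 2=54
24-bit: (30<<18) | (39<<12) | (23<<6) | 54
      = 0x780000 | 0x027000 | 0x0005C0 | 0x000036
      = 0x7A75F6
Bytes: (v>>16)&0xFF=7A, (v>>8)&0xFF=75, v&0xFF=F6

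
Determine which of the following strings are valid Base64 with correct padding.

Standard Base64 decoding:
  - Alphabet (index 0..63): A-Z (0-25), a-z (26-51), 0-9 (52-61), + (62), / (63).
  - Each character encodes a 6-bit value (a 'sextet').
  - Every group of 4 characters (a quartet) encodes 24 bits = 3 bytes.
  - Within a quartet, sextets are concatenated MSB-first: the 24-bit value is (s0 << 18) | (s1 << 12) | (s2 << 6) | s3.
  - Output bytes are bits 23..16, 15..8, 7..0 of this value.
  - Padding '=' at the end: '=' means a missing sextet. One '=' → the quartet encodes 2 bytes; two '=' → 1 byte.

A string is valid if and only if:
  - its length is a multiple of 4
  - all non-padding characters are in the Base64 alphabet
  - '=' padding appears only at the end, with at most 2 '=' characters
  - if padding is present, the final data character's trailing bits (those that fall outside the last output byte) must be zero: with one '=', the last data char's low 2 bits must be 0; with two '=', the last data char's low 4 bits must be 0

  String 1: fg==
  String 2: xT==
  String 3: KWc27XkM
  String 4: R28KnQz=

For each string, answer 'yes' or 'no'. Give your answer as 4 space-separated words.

Answer: yes no yes no

Derivation:
String 1: 'fg==' → valid
String 2: 'xT==' → invalid (bad trailing bits)
String 3: 'KWc27XkM' → valid
String 4: 'R28KnQz=' → invalid (bad trailing bits)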